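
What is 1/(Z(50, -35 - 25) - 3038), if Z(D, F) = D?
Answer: -1/2988 ≈ -0.00033467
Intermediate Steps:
1/(Z(50, -35 - 25) - 3038) = 1/(50 - 3038) = 1/(-2988) = -1/2988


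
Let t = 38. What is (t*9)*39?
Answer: 13338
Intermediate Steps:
(t*9)*39 = (38*9)*39 = 342*39 = 13338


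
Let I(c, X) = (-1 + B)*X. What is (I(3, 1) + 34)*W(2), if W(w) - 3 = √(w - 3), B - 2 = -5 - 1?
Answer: 87 + 29*I ≈ 87.0 + 29.0*I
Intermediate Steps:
B = -4 (B = 2 + (-5 - 1) = 2 - 6 = -4)
I(c, X) = -5*X (I(c, X) = (-1 - 4)*X = -5*X)
W(w) = 3 + √(-3 + w) (W(w) = 3 + √(w - 3) = 3 + √(-3 + w))
(I(3, 1) + 34)*W(2) = (-5*1 + 34)*(3 + √(-3 + 2)) = (-5 + 34)*(3 + √(-1)) = 29*(3 + I) = 87 + 29*I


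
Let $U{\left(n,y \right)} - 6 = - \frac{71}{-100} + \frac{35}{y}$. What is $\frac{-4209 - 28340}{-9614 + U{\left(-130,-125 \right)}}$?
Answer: $\frac{3254900}{960757} \approx 3.3878$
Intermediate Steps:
$U{\left(n,y \right)} = \frac{671}{100} + \frac{35}{y}$ ($U{\left(n,y \right)} = 6 + \left(- \frac{71}{-100} + \frac{35}{y}\right) = 6 + \left(\left(-71\right) \left(- \frac{1}{100}\right) + \frac{35}{y}\right) = 6 + \left(\frac{71}{100} + \frac{35}{y}\right) = \frac{671}{100} + \frac{35}{y}$)
$\frac{-4209 - 28340}{-9614 + U{\left(-130,-125 \right)}} = \frac{-4209 - 28340}{-9614 + \left(\frac{671}{100} + \frac{35}{-125}\right)} = - \frac{32549}{-9614 + \left(\frac{671}{100} + 35 \left(- \frac{1}{125}\right)\right)} = - \frac{32549}{-9614 + \left(\frac{671}{100} - \frac{7}{25}\right)} = - \frac{32549}{-9614 + \frac{643}{100}} = - \frac{32549}{- \frac{960757}{100}} = \left(-32549\right) \left(- \frac{100}{960757}\right) = \frac{3254900}{960757}$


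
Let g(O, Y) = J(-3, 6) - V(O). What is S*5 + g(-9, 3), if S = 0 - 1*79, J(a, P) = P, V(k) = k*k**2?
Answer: 340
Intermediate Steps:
V(k) = k**3
g(O, Y) = 6 - O**3
S = -79 (S = 0 - 79 = -79)
S*5 + g(-9, 3) = -79*5 + (6 - 1*(-9)**3) = -395 + (6 - 1*(-729)) = -395 + (6 + 729) = -395 + 735 = 340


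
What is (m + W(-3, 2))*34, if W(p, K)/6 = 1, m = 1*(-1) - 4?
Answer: 34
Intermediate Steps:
m = -5 (m = -1 - 4 = -5)
W(p, K) = 6 (W(p, K) = 6*1 = 6)
(m + W(-3, 2))*34 = (-5 + 6)*34 = 1*34 = 34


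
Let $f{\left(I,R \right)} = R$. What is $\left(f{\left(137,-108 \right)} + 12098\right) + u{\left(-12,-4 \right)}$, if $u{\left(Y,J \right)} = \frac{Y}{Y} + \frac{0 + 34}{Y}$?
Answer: $\frac{71929}{6} \approx 11988.0$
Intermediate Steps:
$u{\left(Y,J \right)} = 1 + \frac{34}{Y}$
$\left(f{\left(137,-108 \right)} + 12098\right) + u{\left(-12,-4 \right)} = \left(-108 + 12098\right) + \frac{34 - 12}{-12} = 11990 - \frac{11}{6} = \frac{71929}{6}$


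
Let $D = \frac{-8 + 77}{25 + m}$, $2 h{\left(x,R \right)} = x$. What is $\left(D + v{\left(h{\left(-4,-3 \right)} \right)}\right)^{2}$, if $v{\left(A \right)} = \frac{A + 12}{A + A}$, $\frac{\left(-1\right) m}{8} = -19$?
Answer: $\frac{62001}{13924} \approx 4.4528$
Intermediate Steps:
$m = 152$ ($m = \left(-8\right) \left(-19\right) = 152$)
$h{\left(x,R \right)} = \frac{x}{2}$
$D = \frac{23}{59}$ ($D = \frac{-8 + 77}{25 + 152} = \frac{69}{177} = 69 \cdot \frac{1}{177} = \frac{23}{59} \approx 0.38983$)
$v{\left(A \right)} = \frac{12 + A}{2 A}$
$\left(D + v{\left(h{\left(-4,-3 \right)} \right)}\right)^{2} = \left(\frac{23}{59} + \frac{12 + \frac{1}{2} \left(-4\right)}{2 \cdot \frac{1}{2} \left(-4\right)}\right)^{2} = \left(\frac{23}{59} + \frac{12 - 2}{2 \left(-2\right)}\right)^{2} = \left(\frac{23}{59} + \frac{1}{2} \left(- \frac{1}{2}\right) 10\right)^{2} = \left(\frac{23}{59} - \frac{5}{2}\right)^{2} = \left(- \frac{249}{118}\right)^{2} = \frac{62001}{13924}$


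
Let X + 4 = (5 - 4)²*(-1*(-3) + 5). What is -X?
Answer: -4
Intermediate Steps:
X = 4 (X = -4 + (5 - 4)²*(-1*(-3) + 5) = -4 + 1²*(3 + 5) = -4 + 1*8 = -4 + 8 = 4)
-X = -1*4 = -4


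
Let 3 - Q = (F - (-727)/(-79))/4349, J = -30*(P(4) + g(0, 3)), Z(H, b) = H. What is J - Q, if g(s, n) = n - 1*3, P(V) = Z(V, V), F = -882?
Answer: -42329638/343571 ≈ -123.20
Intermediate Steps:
P(V) = V
g(s, n) = -3 + n (g(s, n) = n - 3 = -3 + n)
J = -120 (J = -30*(4 + (-3 + 3)) = -30*(4 + 0) = -30*4 = -120)
Q = 1101118/343571 (Q = 3 - (-882 - (-727)/(-79))/4349 = 3 - (-882 - (-727)*(-1)/79)/4349 = 3 - (-882 - 1*727/79)/4349 = 3 - (-882 - 727/79)/4349 = 3 - (-70405)/(79*4349) = 3 - 1*(-70405/343571) = 3 + 70405/343571 = 1101118/343571 ≈ 3.2049)
J - Q = -120 - 1*1101118/343571 = -120 - 1101118/343571 = -42329638/343571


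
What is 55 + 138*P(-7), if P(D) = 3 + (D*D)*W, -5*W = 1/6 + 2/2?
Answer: -5544/5 ≈ -1108.8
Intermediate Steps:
W = -7/30 (W = -(1/6 + 2/2)/5 = -(1*(⅙) + 2*(½))/5 = -(⅙ + 1)/5 = -⅕*7/6 = -7/30 ≈ -0.23333)
P(D) = 3 - 7*D²/30 (P(D) = 3 + (D*D)*(-7/30) = 3 + D²*(-7/30) = 3 - 7*D²/30)
55 + 138*P(-7) = 55 + 138*(3 - 7/30*(-7)²) = 55 + 138*(3 - 7/30*49) = 55 + 138*(3 - 343/30) = 55 + 138*(-253/30) = 55 - 5819/5 = -5544/5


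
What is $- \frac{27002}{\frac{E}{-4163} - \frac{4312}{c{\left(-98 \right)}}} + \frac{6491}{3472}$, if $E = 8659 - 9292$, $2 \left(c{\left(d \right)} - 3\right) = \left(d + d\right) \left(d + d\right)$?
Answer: $\frac{7497806175312855}{20103897296} \approx 3.7295 \cdot 10^{5}$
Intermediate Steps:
$c{\left(d \right)} = 3 + 2 d^{2}$ ($c{\left(d \right)} = 3 + \frac{\left(d + d\right) \left(d + d\right)}{2} = 3 + \frac{2 d 2 d}{2} = 3 + \frac{4 d^{2}}{2} = 3 + 2 d^{2}$)
$E = -633$ ($E = 8659 - 9292 = -633$)
$- \frac{27002}{\frac{E}{-4163} - \frac{4312}{c{\left(-98 \right)}}} + \frac{6491}{3472} = - \frac{27002}{- \frac{633}{-4163} - \frac{4312}{3 + 2 \left(-98\right)^{2}}} + \frac{6491}{3472} = - \frac{27002}{\left(-633\right) \left(- \frac{1}{4163}\right) - \frac{4312}{3 + 2 \cdot 9604}} + 6491 \cdot \frac{1}{3472} = - \frac{27002}{\frac{633}{4163} - \frac{4312}{3 + 19208}} + \frac{6491}{3472} = - \frac{27002}{\frac{633}{4163} - \frac{4312}{19211}} + \frac{6491}{3472} = - \frac{27002}{- \frac{5790293}{79975393}} + \frac{6491}{3472} = \left(-27002\right) \left(- \frac{79975393}{5790293}\right) + \frac{6491}{3472} = \frac{2159495561786}{5790293} + \frac{6491}{3472} = \frac{7497806175312855}{20103897296}$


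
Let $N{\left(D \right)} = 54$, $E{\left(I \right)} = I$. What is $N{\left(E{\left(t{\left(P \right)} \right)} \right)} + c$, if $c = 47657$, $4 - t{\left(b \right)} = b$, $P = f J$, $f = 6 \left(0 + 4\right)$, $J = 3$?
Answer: $47711$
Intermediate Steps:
$f = 24$ ($f = 6 \cdot 4 = 24$)
$P = 72$ ($P = 24 \cdot 3 = 72$)
$t{\left(b \right)} = 4 - b$
$N{\left(E{\left(t{\left(P \right)} \right)} \right)} + c = 54 + 47657 = 47711$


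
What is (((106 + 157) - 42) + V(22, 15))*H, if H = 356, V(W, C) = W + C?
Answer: 91848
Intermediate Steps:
V(W, C) = C + W
(((106 + 157) - 42) + V(22, 15))*H = (((106 + 157) - 42) + (15 + 22))*356 = ((263 - 42) + 37)*356 = (221 + 37)*356 = 258*356 = 91848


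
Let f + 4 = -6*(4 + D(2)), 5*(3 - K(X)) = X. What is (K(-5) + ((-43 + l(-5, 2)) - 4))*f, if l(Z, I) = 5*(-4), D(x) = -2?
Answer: 1008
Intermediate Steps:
K(X) = 3 - X/5
l(Z, I) = -20
f = -16 (f = -4 - 6*(4 - 2) = -4 - 6*2 = -4 - 12 = -16)
(K(-5) + ((-43 + l(-5, 2)) - 4))*f = ((3 - 1/5*(-5)) + ((-43 - 20) - 4))*(-16) = ((3 + 1) + (-63 - 4))*(-16) = (4 - 67)*(-16) = -63*(-16) = 1008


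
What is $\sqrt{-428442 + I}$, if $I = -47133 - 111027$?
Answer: $9 i \sqrt{7242} \approx 765.9 i$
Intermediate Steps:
$I = -158160$ ($I = -47133 - 111027 = -158160$)
$\sqrt{-428442 + I} = \sqrt{-428442 - 158160} = \sqrt{-586602} = 9 i \sqrt{7242}$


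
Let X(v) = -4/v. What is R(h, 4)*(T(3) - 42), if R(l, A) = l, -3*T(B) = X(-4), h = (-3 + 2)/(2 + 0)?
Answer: 127/6 ≈ 21.167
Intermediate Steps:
h = -½ (h = -1/2 = -1*½ = -½ ≈ -0.50000)
T(B) = -⅓ (T(B) = -(-4)/(3*(-4)) = -(-4)*(-1)/(3*4) = -⅓*1 = -⅓)
R(h, 4)*(T(3) - 42) = -(-⅓ - 42)/2 = -½*(-127/3) = 127/6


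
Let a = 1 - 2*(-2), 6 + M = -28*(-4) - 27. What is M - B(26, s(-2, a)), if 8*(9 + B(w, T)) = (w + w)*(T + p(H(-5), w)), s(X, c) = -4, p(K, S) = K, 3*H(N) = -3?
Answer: 241/2 ≈ 120.50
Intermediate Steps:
M = 79 (M = -6 + (-28*(-4) - 27) = -6 + (112 - 27) = -6 + 85 = 79)
a = 5 (a = 1 + 4 = 5)
H(N) = -1 (H(N) = (⅓)*(-3) = -1)
B(w, T) = -9 + w*(-1 + T)/4 (B(w, T) = -9 + ((w + w)*(T - 1))/8 = -9 + ((2*w)*(-1 + T))/8 = -9 + (2*w*(-1 + T))/8 = -9 + w*(-1 + T)/4)
M - B(26, s(-2, a)) = 79 - (-9 - ¼*26 + (¼)*(-4)*26) = 79 - (-9 - 13/2 - 26) = 79 - 1*(-83/2) = 79 + 83/2 = 241/2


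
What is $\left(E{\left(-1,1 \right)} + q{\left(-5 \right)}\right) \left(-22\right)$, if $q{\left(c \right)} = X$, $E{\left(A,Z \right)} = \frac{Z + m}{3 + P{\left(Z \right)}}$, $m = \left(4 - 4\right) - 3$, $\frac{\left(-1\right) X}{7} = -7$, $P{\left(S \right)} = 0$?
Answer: $- \frac{3190}{3} \approx -1063.3$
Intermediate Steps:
$X = 49$ ($X = \left(-7\right) \left(-7\right) = 49$)
$m = -3$ ($m = 0 - 3 = -3$)
$E{\left(A,Z \right)} = -1 + \frac{Z}{3}$ ($E{\left(A,Z \right)} = \frac{Z - 3}{3 + 0} = \frac{-3 + Z}{3} = \left(-3 + Z\right) \frac{1}{3} = -1 + \frac{Z}{3}$)
$q{\left(c \right)} = 49$
$\left(E{\left(-1,1 \right)} + q{\left(-5 \right)}\right) \left(-22\right) = \left(\left(-1 + \frac{1}{3} \cdot 1\right) + 49\right) \left(-22\right) = \left(\left(-1 + \frac{1}{3}\right) + 49\right) \left(-22\right) = \left(- \frac{2}{3} + 49\right) \left(-22\right) = \frac{145}{3} \left(-22\right) = - \frac{3190}{3}$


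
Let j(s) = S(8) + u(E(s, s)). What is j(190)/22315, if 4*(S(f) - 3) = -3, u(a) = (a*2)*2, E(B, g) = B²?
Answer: 577609/89260 ≈ 6.4711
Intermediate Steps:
u(a) = 4*a (u(a) = (2*a)*2 = 4*a)
S(f) = 9/4 (S(f) = 3 + (¼)*(-3) = 3 - ¾ = 9/4)
j(s) = 9/4 + 4*s²
j(190)/22315 = (9/4 + 4*190²)/22315 = (9/4 + 4*36100)*(1/22315) = (9/4 + 144400)*(1/22315) = (577609/4)*(1/22315) = 577609/89260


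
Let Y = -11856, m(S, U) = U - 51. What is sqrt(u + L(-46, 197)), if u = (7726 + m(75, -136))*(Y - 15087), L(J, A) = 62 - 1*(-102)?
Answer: I*sqrt(203123113) ≈ 14252.0*I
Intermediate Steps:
m(S, U) = -51 + U
L(J, A) = 164 (L(J, A) = 62 + 102 = 164)
u = -203123277 (u = (7726 + (-51 - 136))*(-11856 - 15087) = (7726 - 187)*(-26943) = 7539*(-26943) = -203123277)
sqrt(u + L(-46, 197)) = sqrt(-203123277 + 164) = sqrt(-203123113) = I*sqrt(203123113)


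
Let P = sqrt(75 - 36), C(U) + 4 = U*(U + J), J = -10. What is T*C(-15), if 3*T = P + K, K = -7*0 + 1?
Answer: 371/3 + 371*sqrt(39)/3 ≈ 895.96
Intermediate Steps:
C(U) = -4 + U*(-10 + U) (C(U) = -4 + U*(U - 10) = -4 + U*(-10 + U))
K = 1 (K = 0 + 1 = 1)
P = sqrt(39) ≈ 6.2450
T = 1/3 + sqrt(39)/3 (T = (sqrt(39) + 1)/3 = (1 + sqrt(39))/3 = 1/3 + sqrt(39)/3 ≈ 2.4150)
T*C(-15) = (1/3 + sqrt(39)/3)*(-4 + (-15)**2 - 10*(-15)) = (1/3 + sqrt(39)/3)*(-4 + 225 + 150) = (1/3 + sqrt(39)/3)*371 = 371/3 + 371*sqrt(39)/3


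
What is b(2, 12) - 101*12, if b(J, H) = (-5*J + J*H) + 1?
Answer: -1197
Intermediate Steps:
b(J, H) = 1 - 5*J + H*J (b(J, H) = (-5*J + H*J) + 1 = 1 - 5*J + H*J)
b(2, 12) - 101*12 = (1 - 5*2 + 12*2) - 101*12 = (1 - 10 + 24) - 1212 = 15 - 1212 = -1197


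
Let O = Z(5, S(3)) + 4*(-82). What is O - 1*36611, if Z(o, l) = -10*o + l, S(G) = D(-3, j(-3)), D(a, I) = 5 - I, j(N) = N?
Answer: -36981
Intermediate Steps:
S(G) = 8 (S(G) = 5 - 1*(-3) = 5 + 3 = 8)
Z(o, l) = l - 10*o
O = -370 (O = (8 - 10*5) + 4*(-82) = (8 - 50) - 328 = -42 - 328 = -370)
O - 1*36611 = -370 - 1*36611 = -370 - 36611 = -36981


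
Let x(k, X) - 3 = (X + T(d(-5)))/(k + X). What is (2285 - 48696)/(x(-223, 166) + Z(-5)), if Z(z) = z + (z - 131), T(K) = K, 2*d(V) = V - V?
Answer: 2645427/8032 ≈ 329.36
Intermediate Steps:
d(V) = 0 (d(V) = (V - V)/2 = (½)*0 = 0)
Z(z) = -131 + 2*z (Z(z) = z + (-131 + z) = -131 + 2*z)
x(k, X) = 3 + X/(X + k) (x(k, X) = 3 + (X + 0)/(k + X) = 3 + X/(X + k))
(2285 - 48696)/(x(-223, 166) + Z(-5)) = (2285 - 48696)/((3*(-223) + 4*166)/(166 - 223) + (-131 + 2*(-5))) = -46411/((-669 + 664)/(-57) + (-131 - 10)) = -46411/(-1/57*(-5) - 141) = -46411/(5/57 - 141) = -46411/(-8032/57) = -46411*(-57/8032) = 2645427/8032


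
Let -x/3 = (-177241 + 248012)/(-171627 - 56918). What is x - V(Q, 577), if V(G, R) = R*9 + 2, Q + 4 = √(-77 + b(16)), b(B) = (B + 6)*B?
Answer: -1187078962/228545 ≈ -5194.1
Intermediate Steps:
b(B) = B*(6 + B) (b(B) = (6 + B)*B = B*(6 + B))
Q = -4 + 5*√11 (Q = -4 + √(-77 + 16*(6 + 16)) = -4 + √(-77 + 16*22) = -4 + √(-77 + 352) = -4 + √275 = -4 + 5*√11 ≈ 12.583)
V(G, R) = 2 + 9*R (V(G, R) = 9*R + 2 = 2 + 9*R)
x = 212313/228545 (x = -3*(-177241 + 248012)/(-171627 - 56918) = -212313/(-228545) = -212313*(-1)/228545 = -3*(-70771/228545) = 212313/228545 ≈ 0.92898)
x - V(Q, 577) = 212313/228545 - (2 + 9*577) = 212313/228545 - (2 + 5193) = 212313/228545 - 1*5195 = 212313/228545 - 5195 = -1187078962/228545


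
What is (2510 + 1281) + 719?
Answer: 4510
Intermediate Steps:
(2510 + 1281) + 719 = 3791 + 719 = 4510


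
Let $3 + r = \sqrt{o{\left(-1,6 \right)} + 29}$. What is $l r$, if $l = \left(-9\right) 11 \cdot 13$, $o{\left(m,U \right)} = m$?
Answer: $3861 - 2574 \sqrt{7} \approx -2949.2$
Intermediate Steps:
$r = -3 + 2 \sqrt{7}$ ($r = -3 + \sqrt{-1 + 29} = -3 + \sqrt{28} = -3 + 2 \sqrt{7} \approx 2.2915$)
$l = -1287$ ($l = \left(-99\right) 13 = -1287$)
$l r = - 1287 \left(-3 + 2 \sqrt{7}\right) = 3861 - 2574 \sqrt{7}$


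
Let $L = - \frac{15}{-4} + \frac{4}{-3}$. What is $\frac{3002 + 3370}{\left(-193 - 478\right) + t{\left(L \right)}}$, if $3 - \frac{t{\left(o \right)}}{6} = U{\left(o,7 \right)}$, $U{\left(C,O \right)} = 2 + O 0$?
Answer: $- \frac{6372}{665} \approx -9.582$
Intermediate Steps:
$L = \frac{29}{12}$ ($L = \left(-15\right) \left(- \frac{1}{4}\right) + 4 \left(- \frac{1}{3}\right) = \frac{15}{4} - \frac{4}{3} = \frac{29}{12} \approx 2.4167$)
$U{\left(C,O \right)} = 2$ ($U{\left(C,O \right)} = 2 + 0 = 2$)
$t{\left(o \right)} = 6$ ($t{\left(o \right)} = 18 - 12 = 6$)
$\frac{3002 + 3370}{\left(-193 - 478\right) + t{\left(L \right)}} = \frac{3002 + 3370}{\left(-193 - 478\right) + 6} = \frac{6372}{-671 + 6} = \frac{6372}{-665} = 6372 \left(- \frac{1}{665}\right) = - \frac{6372}{665}$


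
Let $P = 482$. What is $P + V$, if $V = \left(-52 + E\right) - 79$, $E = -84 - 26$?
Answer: $241$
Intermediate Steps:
$E = -110$
$V = -241$ ($V = \left(-52 - 110\right) - 79 = -162 - 79 = -241$)
$P + V = 482 - 241 = 241$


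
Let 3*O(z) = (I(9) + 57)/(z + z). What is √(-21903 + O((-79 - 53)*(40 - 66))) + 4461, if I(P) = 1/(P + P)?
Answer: 4461 + I*√13738961654/792 ≈ 4461.0 + 148.0*I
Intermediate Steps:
I(P) = 1/(2*P)
O(z) = 1027/(108*z) (O(z) = (((½)/9 + 57)/(z + z))/3 = (((½)*(⅑) + 57)/((2*z)))/3 = ((1/18 + 57)*(1/(2*z)))/3 = (1027*(1/(2*z))/18)/3 = (1027/(36*z))/3 = 1027/(108*z))
√(-21903 + O((-79 - 53)*(40 - 66))) + 4461 = √(-21903 + 1027/(108*(((-79 - 53)*(40 - 66))))) + 4461 = √(-21903 + 1027/(108*((-132*(-26))))) + 4461 = √(-21903 + (1027/108)/3432) + 4461 = √(-21903 + (1027/108)*(1/3432)) + 4461 = √(-21903 + 79/28512) + 4461 = √(-624498257/28512) + 4461 = I*√13738961654/792 + 4461 = 4461 + I*√13738961654/792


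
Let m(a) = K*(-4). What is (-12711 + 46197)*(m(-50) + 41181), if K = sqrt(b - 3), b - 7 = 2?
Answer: 1378986966 - 133944*sqrt(6) ≈ 1.3787e+9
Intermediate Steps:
b = 9 (b = 7 + 2 = 9)
K = sqrt(6) (K = sqrt(9 - 3) = sqrt(6) ≈ 2.4495)
m(a) = -4*sqrt(6) (m(a) = sqrt(6)*(-4) = -4*sqrt(6))
(-12711 + 46197)*(m(-50) + 41181) = (-12711 + 46197)*(-4*sqrt(6) + 41181) = 33486*(41181 - 4*sqrt(6)) = 1378986966 - 133944*sqrt(6)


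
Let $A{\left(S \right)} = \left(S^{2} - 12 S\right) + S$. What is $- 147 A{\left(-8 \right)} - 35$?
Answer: $-22379$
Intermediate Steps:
$A{\left(S \right)} = S^{2} - 11 S$
$- 147 A{\left(-8 \right)} - 35 = - 147 \left(- 8 \left(-11 - 8\right)\right) - 35 = - 147 \left(\left(-8\right) \left(-19\right)\right) - 35 = \left(-147\right) 152 - 35 = -22344 - 35 = -22379$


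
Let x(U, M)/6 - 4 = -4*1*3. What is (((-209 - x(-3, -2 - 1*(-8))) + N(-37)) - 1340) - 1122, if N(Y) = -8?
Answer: -2631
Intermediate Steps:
x(U, M) = -48 (x(U, M) = 24 + 6*(-4*1*3) = 24 + 6*(-4*3) = 24 + 6*(-12) = 24 - 72 = -48)
(((-209 - x(-3, -2 - 1*(-8))) + N(-37)) - 1340) - 1122 = (((-209 - 1*(-48)) - 8) - 1340) - 1122 = (((-209 + 48) - 8) - 1340) - 1122 = ((-161 - 8) - 1340) - 1122 = (-169 - 1340) - 1122 = -1509 - 1122 = -2631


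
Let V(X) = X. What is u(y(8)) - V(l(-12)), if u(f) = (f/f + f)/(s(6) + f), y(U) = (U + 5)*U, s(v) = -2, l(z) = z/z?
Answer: 1/34 ≈ 0.029412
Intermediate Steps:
l(z) = 1
y(U) = U*(5 + U) (y(U) = (5 + U)*U = U*(5 + U))
u(f) = (1 + f)/(-2 + f) (u(f) = (f/f + f)/(-2 + f) = (1 + f)/(-2 + f))
u(y(8)) - V(l(-12)) = (1 + 8*(5 + 8))/(-2 + 8*(5 + 8)) - 1*1 = (1 + 8*13)/(-2 + 8*13) - 1 = (1 + 104)/(-2 + 104) - 1 = 105/102 - 1 = (1/102)*105 - 1 = 35/34 - 1 = 1/34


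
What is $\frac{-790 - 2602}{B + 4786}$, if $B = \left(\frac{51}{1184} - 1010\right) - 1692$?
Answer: $- \frac{4016128}{2467507} \approx -1.6276$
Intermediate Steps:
$B = - \frac{3199117}{1184}$ ($B = \left(51 \cdot \frac{1}{1184} - 1010\right) - 1692 = \left(\frac{51}{1184} - 1010\right) - 1692 = - \frac{1195789}{1184} - 1692 = - \frac{3199117}{1184} \approx -2702.0$)
$\frac{-790 - 2602}{B + 4786} = \frac{-790 - 2602}{- \frac{3199117}{1184} + 4786} = - \frac{3392}{\frac{2467507}{1184}} = \left(-3392\right) \frac{1184}{2467507} = - \frac{4016128}{2467507}$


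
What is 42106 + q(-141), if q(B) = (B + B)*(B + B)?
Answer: 121630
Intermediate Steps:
q(B) = 4*B**2 (q(B) = (2*B)*(2*B) = 4*B**2)
42106 + q(-141) = 42106 + 4*(-141)**2 = 42106 + 4*19881 = 42106 + 79524 = 121630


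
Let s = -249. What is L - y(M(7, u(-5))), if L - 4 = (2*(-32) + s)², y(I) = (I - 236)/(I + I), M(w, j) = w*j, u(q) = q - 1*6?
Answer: 15087529/154 ≈ 97971.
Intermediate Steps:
u(q) = -6 + q (u(q) = q - 6 = -6 + q)
M(w, j) = j*w
y(I) = (-236 + I)/(2*I) (y(I) = (-236 + I)/((2*I)) = (-236 + I)*(1/(2*I)) = (-236 + I)/(2*I))
L = 97973 (L = 4 + (2*(-32) - 249)² = 4 + (-64 - 249)² = 4 + (-313)² = 4 + 97969 = 97973)
L - y(M(7, u(-5))) = 97973 - (-236 + (-6 - 5)*7)/(2*((-6 - 5)*7)) = 97973 - (-236 - 11*7)/(2*((-11*7))) = 97973 - (-236 - 77)/(2*(-77)) = 97973 - (-1)*(-313)/(2*77) = 97973 - 1*313/154 = 97973 - 313/154 = 15087529/154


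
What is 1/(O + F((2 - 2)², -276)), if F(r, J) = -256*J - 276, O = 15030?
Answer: 1/85410 ≈ 1.1708e-5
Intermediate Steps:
F(r, J) = -276 - 256*J
1/(O + F((2 - 2)², -276)) = 1/(15030 + (-276 - 256*(-276))) = 1/(15030 + (-276 + 70656)) = 1/(15030 + 70380) = 1/85410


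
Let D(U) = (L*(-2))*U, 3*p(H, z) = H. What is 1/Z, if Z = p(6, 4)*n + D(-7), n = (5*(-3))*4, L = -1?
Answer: -1/134 ≈ -0.0074627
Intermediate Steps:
p(H, z) = H/3
D(U) = 2*U (D(U) = (-1*(-2))*U = 2*U)
n = -60 (n = -15*4 = -60)
Z = -134 (Z = ((⅓)*6)*(-60) + 2*(-7) = 2*(-60) - 14 = -120 - 14 = -134)
1/Z = 1/(-134) = -1/134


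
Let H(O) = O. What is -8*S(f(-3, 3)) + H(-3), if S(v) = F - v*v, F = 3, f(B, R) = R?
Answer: 45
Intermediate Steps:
S(v) = 3 - v² (S(v) = 3 - v*v = 3 - v²)
-8*S(f(-3, 3)) + H(-3) = -8*(3 - 1*3²) - 3 = -8*(3 - 1*9) - 3 = -8*(3 - 9) - 3 = -8*(-6) - 3 = 48 - 3 = 45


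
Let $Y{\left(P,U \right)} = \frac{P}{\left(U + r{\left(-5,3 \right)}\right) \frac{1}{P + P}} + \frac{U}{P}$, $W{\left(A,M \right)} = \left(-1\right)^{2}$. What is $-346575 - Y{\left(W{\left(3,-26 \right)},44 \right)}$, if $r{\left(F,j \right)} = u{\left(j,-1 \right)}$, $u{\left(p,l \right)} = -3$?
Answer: $- \frac{14211381}{41} \approx -3.4662 \cdot 10^{5}$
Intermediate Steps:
$r{\left(F,j \right)} = -3$
$W{\left(A,M \right)} = 1$
$Y{\left(P,U \right)} = \frac{U}{P} + \frac{2 P^{2}}{-3 + U}$ ($Y{\left(P,U \right)} = \frac{P}{\left(U - 3\right) \frac{1}{P + P}} + \frac{U}{P} = \frac{P}{\left(-3 + U\right) \frac{1}{2 P}} + \frac{U}{P} = \frac{P}{\frac{1}{2} \frac{1}{P} \left(-3 + U\right)} + \frac{U}{P} = P \frac{2 P}{-3 + U} + \frac{U}{P} = \frac{2 P^{2}}{-3 + U} + \frac{U}{P} = \frac{U}{P} + \frac{2 P^{2}}{-3 + U}$)
$-346575 - Y{\left(W{\left(3,-26 \right)},44 \right)} = -346575 - \frac{44^{2} - 132 + 2 \cdot 1^{3}}{1 \left(-3 + 44\right)} = -346575 - 1 \cdot \frac{1}{41} \left(1936 - 132 + 2 \cdot 1\right) = -346575 - 1 \cdot \frac{1}{41} \left(1936 - 132 + 2\right) = -346575 - 1 \cdot \frac{1}{41} \cdot 1806 = -346575 - \frac{1806}{41} = - \frac{14211381}{41}$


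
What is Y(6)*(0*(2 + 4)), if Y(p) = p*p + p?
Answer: 0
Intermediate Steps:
Y(p) = p + p² (Y(p) = p² + p = p + p²)
Y(6)*(0*(2 + 4)) = (6*(1 + 6))*(0*(2 + 4)) = (6*7)*(0*6) = 42*0 = 0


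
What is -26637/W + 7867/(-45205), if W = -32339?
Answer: 949714672/1461884495 ≈ 0.64965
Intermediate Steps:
-26637/W + 7867/(-45205) = -26637/(-32339) + 7867/(-45205) = -26637*(-1/32339) + 7867*(-1/45205) = 26637/32339 - 7867/45205 = 949714672/1461884495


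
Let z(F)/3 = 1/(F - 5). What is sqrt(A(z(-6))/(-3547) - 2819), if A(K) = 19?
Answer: 2*I*sqrt(8866623891)/3547 ≈ 53.094*I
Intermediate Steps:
z(F) = 3/(-5 + F) (z(F) = 3/(F - 5) = 3/(-5 + F))
sqrt(A(z(-6))/(-3547) - 2819) = sqrt(19/(-3547) - 2819) = sqrt(19*(-1/3547) - 2819) = sqrt(-19/3547 - 2819) = sqrt(-9999012/3547) = 2*I*sqrt(8866623891)/3547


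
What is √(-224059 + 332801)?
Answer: √108742 ≈ 329.76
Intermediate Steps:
√(-224059 + 332801) = √108742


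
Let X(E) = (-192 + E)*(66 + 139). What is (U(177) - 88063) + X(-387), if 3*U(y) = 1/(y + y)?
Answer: -219576995/1062 ≈ -2.0676e+5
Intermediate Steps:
X(E) = -39360 + 205*E (X(E) = (-192 + E)*205 = -39360 + 205*E)
U(y) = 1/(6*y) (U(y) = 1/(3*(y + y)) = 1/(3*((2*y))) = (1/(2*y))/3 = 1/(6*y))
(U(177) - 88063) + X(-387) = ((⅙)/177 - 88063) + (-39360 + 205*(-387)) = ((⅙)*(1/177) - 88063) + (-39360 - 79335) = (1/1062 - 88063) - 118695 = -93522905/1062 - 118695 = -219576995/1062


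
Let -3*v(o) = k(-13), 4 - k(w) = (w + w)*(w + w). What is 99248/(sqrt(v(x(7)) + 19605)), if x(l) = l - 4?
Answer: 99248*sqrt(19829)/19829 ≈ 704.81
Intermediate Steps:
x(l) = -4 + l
k(w) = 4 - 4*w**2 (k(w) = 4 - (w + w)*(w + w) = 4 - 2*w*2*w = 4 - 4*w**2)
v(o) = 224 (v(o) = -(4 - 4*(-13)**2)/3 = -(4 - 4*169)/3 = -(4 - 676)/3 = -1/3*(-672) = 224)
99248/(sqrt(v(x(7)) + 19605)) = 99248/(sqrt(224 + 19605)) = 99248/(sqrt(19829)) = 99248*(sqrt(19829)/19829) = 99248*sqrt(19829)/19829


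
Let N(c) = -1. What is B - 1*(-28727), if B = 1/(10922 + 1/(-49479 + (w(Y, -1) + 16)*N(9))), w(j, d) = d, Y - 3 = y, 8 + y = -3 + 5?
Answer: 15529054036003/540573467 ≈ 28727.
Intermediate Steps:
y = -6 (y = -8 + (-3 + 5) = -8 + 2 = -6)
Y = -3 (Y = 3 - 6 = -3)
B = 49494/540573467 (B = 1/(10922 + 1/(-49479 + (-1 + 16)*(-1))) = 1/(10922 + 1/(-49479 + 15*(-1))) = 1/(10922 + 1/(-49479 - 15)) = 1/(10922 + 1/(-49494)) = 1/(10922 - 1/49494) = 1/(540573467/49494) = 49494/540573467 ≈ 9.1558e-5)
B - 1*(-28727) = 49494/540573467 - 1*(-28727) = 49494/540573467 + 28727 = 15529054036003/540573467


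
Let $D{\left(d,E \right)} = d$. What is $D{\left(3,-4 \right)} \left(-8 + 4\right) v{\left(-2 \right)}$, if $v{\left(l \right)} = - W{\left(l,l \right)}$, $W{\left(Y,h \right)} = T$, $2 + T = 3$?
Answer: $12$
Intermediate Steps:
$T = 1$ ($T = -2 + 3 = 1$)
$W{\left(Y,h \right)} = 1$
$v{\left(l \right)} = -1$ ($v{\left(l \right)} = \left(-1\right) 1 = -1$)
$D{\left(3,-4 \right)} \left(-8 + 4\right) v{\left(-2 \right)} = 3 \left(-8 + 4\right) \left(-1\right) = 3 \left(-4\right) \left(-1\right) = \left(-12\right) \left(-1\right) = 12$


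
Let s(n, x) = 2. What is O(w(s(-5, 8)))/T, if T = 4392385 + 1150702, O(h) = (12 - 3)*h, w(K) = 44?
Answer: 36/503917 ≈ 7.1440e-5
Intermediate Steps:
O(h) = 9*h
T = 5543087
O(w(s(-5, 8)))/T = (9*44)/5543087 = 396*(1/5543087) = 36/503917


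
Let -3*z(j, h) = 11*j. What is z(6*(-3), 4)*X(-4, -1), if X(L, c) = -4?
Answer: -264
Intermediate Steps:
z(j, h) = -11*j/3
z(6*(-3), 4)*X(-4, -1) = -22*(-3)*(-4) = -11/3*(-18)*(-4) = 66*(-4) = -264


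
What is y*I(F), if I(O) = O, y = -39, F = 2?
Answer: -78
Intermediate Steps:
y*I(F) = -39*2 = -78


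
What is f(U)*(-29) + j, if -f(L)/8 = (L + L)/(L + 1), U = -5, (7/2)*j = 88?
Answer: 4236/7 ≈ 605.14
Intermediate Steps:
j = 176/7 (j = (2/7)*88 = 176/7 ≈ 25.143)
f(L) = -16*L/(1 + L) (f(L) = -8*(L + L)/(L + 1) = -8*2*L/(1 + L) = -16*L/(1 + L))
f(U)*(-29) + j = -16*(-5)/(1 - 5)*(-29) + 176/7 = -16*(-5)/(-4)*(-29) + 176/7 = -16*(-5)*(-1/4)*(-29) + 176/7 = -20*(-29) + 176/7 = 580 + 176/7 = 4236/7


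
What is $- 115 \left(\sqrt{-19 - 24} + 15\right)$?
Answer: $-1725 - 115 i \sqrt{43} \approx -1725.0 - 754.11 i$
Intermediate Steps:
$- 115 \left(\sqrt{-19 - 24} + 15\right) = - 115 \left(\sqrt{-43} + 15\right) = - 115 \left(i \sqrt{43} + 15\right) = - 115 \left(15 + i \sqrt{43}\right) = -1725 - 115 i \sqrt{43}$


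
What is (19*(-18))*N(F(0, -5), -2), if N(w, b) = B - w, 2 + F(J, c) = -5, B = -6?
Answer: -342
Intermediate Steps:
F(J, c) = -7 (F(J, c) = -2 - 5 = -7)
N(w, b) = -6 - w
(19*(-18))*N(F(0, -5), -2) = (19*(-18))*(-6 - 1*(-7)) = -342*(-6 + 7) = -342*1 = -342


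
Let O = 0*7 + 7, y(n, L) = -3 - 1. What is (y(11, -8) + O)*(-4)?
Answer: -12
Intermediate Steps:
y(n, L) = -4
O = 7 (O = 0 + 7 = 7)
(y(11, -8) + O)*(-4) = (-4 + 7)*(-4) = 3*(-4) = -12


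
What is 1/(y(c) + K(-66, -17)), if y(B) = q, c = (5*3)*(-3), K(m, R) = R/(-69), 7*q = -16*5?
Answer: -483/5401 ≈ -0.089428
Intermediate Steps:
q = -80/7 (q = (-16*5)/7 = (⅐)*(-80) = -80/7 ≈ -11.429)
K(m, R) = -R/69 (K(m, R) = R*(-1/69) = -R/69)
c = -45 (c = 15*(-3) = -45)
y(B) = -80/7
1/(y(c) + K(-66, -17)) = 1/(-80/7 - 1/69*(-17)) = 1/(-80/7 + 17/69) = 1/(-5401/483) = -483/5401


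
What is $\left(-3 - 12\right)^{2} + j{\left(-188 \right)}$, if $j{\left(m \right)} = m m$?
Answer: $35569$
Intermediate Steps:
$j{\left(m \right)} = m^{2}$
$\left(-3 - 12\right)^{2} + j{\left(-188 \right)} = \left(-3 - 12\right)^{2} + \left(-188\right)^{2} = \left(-15\right)^{2} + 35344 = 225 + 35344 = 35569$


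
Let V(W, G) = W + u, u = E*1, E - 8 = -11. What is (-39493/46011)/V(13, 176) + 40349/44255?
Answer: 672688627/814486722 ≈ 0.82590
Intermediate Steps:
E = -3 (E = 8 - 11 = -3)
u = -3 (u = -3*1 = -3)
V(W, G) = -3 + W (V(W, G) = W - 3 = -3 + W)
(-39493/46011)/V(13, 176) + 40349/44255 = (-39493/46011)/(-3 + 13) + 40349/44255 = -39493*1/46011/10 + 40349*(1/44255) = -39493/46011*1/10 + 40349/44255 = -39493/460110 + 40349/44255 = 672688627/814486722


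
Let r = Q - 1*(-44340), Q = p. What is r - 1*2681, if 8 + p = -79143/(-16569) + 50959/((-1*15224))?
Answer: 3502225890739/84082152 ≈ 41652.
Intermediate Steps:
p = -552479429/84082152 (p = -8 + (-79143/(-16569) + 50959/((-1*15224))) = -8 + (-79143*(-1/16569) + 50959/(-15224)) = -8 + (26381/5523 + 50959*(-1/15224)) = -8 + (26381/5523 - 50959/15224) = -8 + 120177787/84082152 = -552479429/84082152 ≈ -6.5707)
Q = -552479429/84082152 ≈ -6.5707
r = 3727650140251/84082152 (r = -552479429/84082152 - 1*(-44340) = -552479429/84082152 + 44340 = 3727650140251/84082152 ≈ 44333.)
r - 1*2681 = 3727650140251/84082152 - 1*2681 = 3727650140251/84082152 - 2681 = 3502225890739/84082152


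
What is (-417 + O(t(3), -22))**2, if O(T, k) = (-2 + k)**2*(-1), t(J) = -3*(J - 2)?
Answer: 986049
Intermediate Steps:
t(J) = 6 - 3*J (t(J) = -3*(-2 + J) = 6 - 3*J)
O(T, k) = -(-2 + k)**2
(-417 + O(t(3), -22))**2 = (-417 - (-2 - 22)**2)**2 = (-417 - 1*(-24)**2)**2 = (-417 - 1*576)**2 = (-417 - 576)**2 = (-993)**2 = 986049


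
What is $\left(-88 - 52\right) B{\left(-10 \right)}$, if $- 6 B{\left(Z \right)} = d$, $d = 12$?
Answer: $280$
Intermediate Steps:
$B{\left(Z \right)} = -2$ ($B{\left(Z \right)} = \left(- \frac{1}{6}\right) 12 = -2$)
$\left(-88 - 52\right) B{\left(-10 \right)} = \left(-88 - 52\right) \left(-2\right) = \left(-140\right) \left(-2\right) = 280$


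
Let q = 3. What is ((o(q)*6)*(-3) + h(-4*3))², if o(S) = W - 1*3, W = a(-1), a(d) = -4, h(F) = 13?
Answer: 19321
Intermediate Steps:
W = -4
o(S) = -7 (o(S) = -4 - 1*3 = -4 - 3 = -7)
((o(q)*6)*(-3) + h(-4*3))² = (-7*6*(-3) + 13)² = (-42*(-3) + 13)² = (126 + 13)² = 139² = 19321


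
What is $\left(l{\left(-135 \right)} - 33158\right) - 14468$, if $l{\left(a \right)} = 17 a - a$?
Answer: $-49786$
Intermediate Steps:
$l{\left(a \right)} = 16 a$
$\left(l{\left(-135 \right)} - 33158\right) - 14468 = \left(16 \left(-135\right) - 33158\right) - 14468 = \left(-2160 - 33158\right) - 14468 = -35318 - 14468 = -49786$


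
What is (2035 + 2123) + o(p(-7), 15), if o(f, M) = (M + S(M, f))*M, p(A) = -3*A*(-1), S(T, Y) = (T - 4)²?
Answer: 6198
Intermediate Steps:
S(T, Y) = (-4 + T)²
p(A) = 3*A
o(f, M) = M*(M + (-4 + M)²) (o(f, M) = (M + (-4 + M)²)*M = M*(M + (-4 + M)²))
(2035 + 2123) + o(p(-7), 15) = (2035 + 2123) + 15*(15 + (-4 + 15)²) = 4158 + 15*(15 + 11²) = 4158 + 15*(15 + 121) = 4158 + 15*136 = 4158 + 2040 = 6198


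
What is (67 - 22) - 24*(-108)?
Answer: 2637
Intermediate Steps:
(67 - 22) - 24*(-108) = 45 + 2592 = 2637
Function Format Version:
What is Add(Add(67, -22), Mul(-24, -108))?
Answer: 2637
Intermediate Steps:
Add(Add(67, -22), Mul(-24, -108)) = Add(45, 2592) = 2637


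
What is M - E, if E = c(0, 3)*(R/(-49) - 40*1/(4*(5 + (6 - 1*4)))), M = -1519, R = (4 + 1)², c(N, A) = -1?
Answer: -74526/49 ≈ -1520.9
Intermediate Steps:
R = 25 (R = 5² = 25)
E = 95/49 (E = -(25/(-49) - 40*1/(4*(5 + (6 - 1*4)))) = -(25*(-1/49) - 40*1/(4*(5 + (6 - 4)))) = -(-25/49 - 40*1/(4*(5 + 2))) = -(-25/49 - 40/(7*4)) = -(-25/49 - 40/28) = -(-25/49 - 40*1/28) = -(-25/49 - 10/7) = -1*(-95/49) = 95/49 ≈ 1.9388)
M - E = -1519 - 1*95/49 = -1519 - 95/49 = -74526/49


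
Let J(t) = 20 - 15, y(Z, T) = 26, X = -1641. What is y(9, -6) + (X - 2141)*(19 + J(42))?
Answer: -90742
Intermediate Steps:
J(t) = 5
y(9, -6) + (X - 2141)*(19 + J(42)) = 26 + (-1641 - 2141)*(19 + 5) = 26 - 3782*24 = 26 - 90768 = -90742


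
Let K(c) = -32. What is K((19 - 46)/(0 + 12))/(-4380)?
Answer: 8/1095 ≈ 0.0073059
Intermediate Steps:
K((19 - 46)/(0 + 12))/(-4380) = -32/(-4380) = -32*(-1/4380) = 8/1095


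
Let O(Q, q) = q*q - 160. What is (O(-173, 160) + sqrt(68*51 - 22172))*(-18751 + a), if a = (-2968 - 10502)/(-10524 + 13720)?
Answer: -381228995760/799 - 59941666*I*sqrt(1169)/799 ≈ -4.7713e+8 - 2.565e+6*I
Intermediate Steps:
a = -6735/1598 (a = -13470/3196 = -13470*1/3196 = -6735/1598 ≈ -4.2146)
O(Q, q) = -160 + q**2 (O(Q, q) = q**2 - 160 = -160 + q**2)
(O(-173, 160) + sqrt(68*51 - 22172))*(-18751 + a) = ((-160 + 160**2) + sqrt(68*51 - 22172))*(-18751 - 6735/1598) = ((-160 + 25600) + sqrt(3468 - 22172))*(-29970833/1598) = (25440 + sqrt(-18704))*(-29970833/1598) = (25440 + 4*I*sqrt(1169))*(-29970833/1598) = -381228995760/799 - 59941666*I*sqrt(1169)/799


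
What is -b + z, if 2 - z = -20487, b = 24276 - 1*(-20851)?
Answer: -24638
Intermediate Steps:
b = 45127 (b = 24276 + 20851 = 45127)
z = 20489 (z = 2 - 1*(-20487) = 2 + 20487 = 20489)
-b + z = -1*45127 + 20489 = -45127 + 20489 = -24638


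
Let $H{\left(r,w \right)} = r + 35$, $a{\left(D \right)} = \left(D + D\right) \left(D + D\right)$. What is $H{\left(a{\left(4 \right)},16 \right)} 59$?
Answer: $5841$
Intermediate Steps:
$a{\left(D \right)} = 4 D^{2}$ ($a{\left(D \right)} = 2 D 2 D = 4 D^{2}$)
$H{\left(r,w \right)} = 35 + r$
$H{\left(a{\left(4 \right)},16 \right)} 59 = \left(35 + 4 \cdot 4^{2}\right) 59 = \left(35 + 4 \cdot 16\right) 59 = \left(35 + 64\right) 59 = 99 \cdot 59 = 5841$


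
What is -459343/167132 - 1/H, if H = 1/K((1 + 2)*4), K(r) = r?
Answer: -2464927/167132 ≈ -14.748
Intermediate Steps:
H = 1/12 (H = 1/((1 + 2)*4) = 1/(3*4) = 1/12 ≈ 0.083333)
-459343/167132 - 1/H = -459343/167132 - 1/1/12 = -459343*1/167132 - 1*12 = -459343/167132 - 12 = -2464927/167132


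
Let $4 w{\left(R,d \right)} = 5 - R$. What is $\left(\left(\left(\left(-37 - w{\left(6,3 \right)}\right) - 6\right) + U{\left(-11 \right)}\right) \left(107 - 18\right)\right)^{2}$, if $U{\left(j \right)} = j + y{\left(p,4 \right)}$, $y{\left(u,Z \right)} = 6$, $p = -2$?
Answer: $\frac{288966001}{16} \approx 1.806 \cdot 10^{7}$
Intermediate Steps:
$w{\left(R,d \right)} = \frac{5}{4} - \frac{R}{4}$ ($w{\left(R,d \right)} = \frac{5 - R}{4} = \frac{5}{4} - \frac{R}{4}$)
$U{\left(j \right)} = 6 + j$ ($U{\left(j \right)} = j + 6 = 6 + j$)
$\left(\left(\left(\left(-37 - w{\left(6,3 \right)}\right) - 6\right) + U{\left(-11 \right)}\right) \left(107 - 18\right)\right)^{2} = \left(\left(\left(\left(-37 - \left(\frac{5}{4} - \frac{3}{2}\right)\right) - 6\right) + \left(6 - 11\right)\right) \left(107 - 18\right)\right)^{2} = \left(\left(\left(\left(-37 - \left(\frac{5}{4} - \frac{3}{2}\right)\right) - 6\right) - 5\right) \left(107 - 18\right)\right)^{2} = \left(\left(\left(\left(-37 - - \frac{1}{4}\right) - 6\right) - 5\right) 89\right)^{2} = \left(\left(\left(\left(-37 + \frac{1}{4}\right) - 6\right) - 5\right) 89\right)^{2} = \left(\left(\left(- \frac{147}{4} - 6\right) - 5\right) 89\right)^{2} = \left(\left(- \frac{171}{4} - 5\right) 89\right)^{2} = \left(\left(- \frac{191}{4}\right) 89\right)^{2} = \left(- \frac{16999}{4}\right)^{2} = \frac{288966001}{16}$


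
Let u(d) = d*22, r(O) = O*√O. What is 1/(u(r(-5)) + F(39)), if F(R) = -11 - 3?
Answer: I/(2*(-7*I + 55*√5)) ≈ -0.00023066 + 0.0040525*I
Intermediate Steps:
F(R) = -14
r(O) = O^(3/2)
u(d) = 22*d
1/(u(r(-5)) + F(39)) = 1/(22*(-5)^(3/2) - 14) = 1/(22*(-5*I*√5) - 14) = 1/(-110*I*√5 - 14) = 1/(-14 - 110*I*√5)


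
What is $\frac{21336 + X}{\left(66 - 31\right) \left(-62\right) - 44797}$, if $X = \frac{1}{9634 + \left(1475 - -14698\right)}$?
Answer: $- \frac{550618153}{1212077369} \approx -0.45428$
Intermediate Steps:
$X = \frac{1}{25807}$ ($X = \frac{1}{9634 + \left(1475 + 14698\right)} = \frac{1}{9634 + 16173} = \frac{1}{25807} \approx 3.8749 \cdot 10^{-5}$)
$\frac{21336 + X}{\left(66 - 31\right) \left(-62\right) - 44797} = \frac{21336 + \frac{1}{25807}}{\left(66 - 31\right) \left(-62\right) - 44797} = \frac{550618153}{25807 \left(35 \left(-62\right) - 44797\right)} = \frac{550618153}{25807 \left(-2170 - 44797\right)} = \frac{550618153}{25807 \left(-46967\right)} = \frac{550618153}{25807} \left(- \frac{1}{46967}\right) = - \frac{550618153}{1212077369}$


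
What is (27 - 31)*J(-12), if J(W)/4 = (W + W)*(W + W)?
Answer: -9216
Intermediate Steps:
J(W) = 16*W² (J(W) = 4*((W + W)*(W + W)) = 4*((2*W)*(2*W)) = 4*(4*W²) = 16*W²)
(27 - 31)*J(-12) = (27 - 31)*(16*(-12)²) = -64*144 = -4*2304 = -9216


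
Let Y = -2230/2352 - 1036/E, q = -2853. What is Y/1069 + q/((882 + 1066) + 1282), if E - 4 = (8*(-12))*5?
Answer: -1790983001/2030287560 ≈ -0.88213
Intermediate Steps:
E = -476 (E = 4 + (8*(-12))*5 = 4 - 96*5 = 4 - 480 = -476)
Y = 24557/19992 (Y = -2230/2352 - 1036/(-476) = -2230*1/2352 - 1036*(-1/476) = -1115/1176 + 37/17 = 24557/19992 ≈ 1.2283)
Y/1069 + q/((882 + 1066) + 1282) = (24557/19992)/1069 - 2853/((882 + 1066) + 1282) = (24557/19992)*(1/1069) - 2853/(1948 + 1282) = 24557/21371448 - 2853/3230 = -1790983001/2030287560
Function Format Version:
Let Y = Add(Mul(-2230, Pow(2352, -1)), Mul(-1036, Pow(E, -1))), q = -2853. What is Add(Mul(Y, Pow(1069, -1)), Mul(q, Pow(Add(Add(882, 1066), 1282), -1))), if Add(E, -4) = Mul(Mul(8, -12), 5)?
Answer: Rational(-1790983001, 2030287560) ≈ -0.88213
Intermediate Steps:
E = -476 (E = Add(4, Mul(Mul(8, -12), 5)) = Add(4, Mul(-96, 5)) = Add(4, -480) = -476)
Y = Rational(24557, 19992) (Y = Add(Mul(-2230, Pow(2352, -1)), Mul(-1036, Pow(-476, -1))) = Add(Mul(-2230, Rational(1, 2352)), Mul(-1036, Rational(-1, 476))) = Add(Rational(-1115, 1176), Rational(37, 17)) = Rational(24557, 19992) ≈ 1.2283)
Add(Mul(Y, Pow(1069, -1)), Mul(q, Pow(Add(Add(882, 1066), 1282), -1))) = Add(Mul(Rational(24557, 19992), Pow(1069, -1)), Mul(-2853, Pow(Add(Add(882, 1066), 1282), -1))) = Add(Mul(Rational(24557, 19992), Rational(1, 1069)), Mul(-2853, Pow(Add(1948, 1282), -1))) = Add(Rational(24557, 21371448), Mul(-2853, Pow(3230, -1))) = Add(Rational(24557, 21371448), Mul(-2853, Rational(1, 3230))) = Add(Rational(24557, 21371448), Rational(-2853, 3230)) = Rational(-1790983001, 2030287560)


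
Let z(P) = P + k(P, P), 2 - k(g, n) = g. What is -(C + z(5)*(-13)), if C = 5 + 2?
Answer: 19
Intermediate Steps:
k(g, n) = 2 - g
z(P) = 2 (z(P) = P + (2 - P) = 2)
C = 7
-(C + z(5)*(-13)) = -(7 + 2*(-13)) = -(7 - 26) = -1*(-19) = 19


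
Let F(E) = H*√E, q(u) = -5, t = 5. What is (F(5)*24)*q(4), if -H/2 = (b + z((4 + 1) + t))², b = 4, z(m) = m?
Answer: 47040*√5 ≈ 1.0518e+5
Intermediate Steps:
H = -392 (H = -2*(4 + ((4 + 1) + 5))² = -2*(4 + (5 + 5))² = -2*(4 + 10)² = -2*14² = -2*196 = -392)
F(E) = -392*√E
(F(5)*24)*q(4) = (-392*√5*24)*(-5) = -9408*√5*(-5) = 47040*√5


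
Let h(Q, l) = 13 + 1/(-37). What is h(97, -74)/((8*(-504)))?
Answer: -5/1554 ≈ -0.0032175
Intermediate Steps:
h(Q, l) = 480/37 (h(Q, l) = 13 - 1/37 = 480/37)
h(97, -74)/((8*(-504))) = 480/(37*((8*(-504)))) = (480/37)/(-4032) = (480/37)*(-1/4032) = -5/1554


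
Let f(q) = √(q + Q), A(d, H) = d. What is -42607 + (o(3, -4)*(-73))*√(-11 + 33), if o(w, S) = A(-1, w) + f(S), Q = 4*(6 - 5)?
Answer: -42607 + 73*√22 ≈ -42265.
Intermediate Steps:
Q = 4 (Q = 4*1 = 4)
f(q) = √(4 + q) (f(q) = √(q + 4) = √(4 + q))
o(w, S) = -1 + √(4 + S)
-42607 + (o(3, -4)*(-73))*√(-11 + 33) = -42607 + ((-1 + √(4 - 4))*(-73))*√(-11 + 33) = -42607 + ((-1 + √0)*(-73))*√22 = -42607 + ((-1 + 0)*(-73))*√22 = -42607 + (-1*(-73))*√22 = -42607 + 73*√22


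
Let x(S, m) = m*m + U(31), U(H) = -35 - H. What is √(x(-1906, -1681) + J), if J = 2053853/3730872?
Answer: √9833000815458579174/1865436 ≈ 1681.0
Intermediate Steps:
J = 2053853/3730872 (J = 2053853*(1/3730872) = 2053853/3730872 ≈ 0.55050)
x(S, m) = -66 + m² (x(S, m) = m*m + (-35 - 1*31) = m² + (-35 - 31) = m² - 66 = -66 + m²)
√(x(-1906, -1681) + J) = √((-66 + (-1681)²) + 2053853/3730872) = √((-66 + 2825761) + 2053853/3730872) = √(2825695 + 2053853/3730872) = √(10542308409893/3730872) = √9833000815458579174/1865436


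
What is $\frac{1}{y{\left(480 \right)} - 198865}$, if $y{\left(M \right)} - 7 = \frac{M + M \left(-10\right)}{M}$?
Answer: $- \frac{1}{198867} \approx -5.0285 \cdot 10^{-6}$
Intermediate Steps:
$y{\left(M \right)} = -2$ ($y{\left(M \right)} = 7 + \frac{M + M \left(-10\right)}{M} = 7 + \frac{M - 10 M}{M} = 7 + \frac{\left(-9\right) M}{M} = 7 - 9 = -2$)
$\frac{1}{y{\left(480 \right)} - 198865} = \frac{1}{-2 - 198865} = \frac{1}{-198867} = - \frac{1}{198867}$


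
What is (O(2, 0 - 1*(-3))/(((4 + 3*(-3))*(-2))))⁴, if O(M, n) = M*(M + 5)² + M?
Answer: 10000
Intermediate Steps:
O(M, n) = M + M*(5 + M)² (O(M, n) = M*(5 + M)² + M = M + M*(5 + M)²)
(O(2, 0 - 1*(-3))/(((4 + 3*(-3))*(-2))))⁴ = ((2*(1 + (5 + 2)²))/(((4 + 3*(-3))*(-2))))⁴ = ((2*(1 + 7²))/(((4 - 9)*(-2))))⁴ = ((2*(1 + 49))/((-5*(-2))))⁴ = ((2*50)/10)⁴ = (100*(⅒))⁴ = 10⁴ = 10000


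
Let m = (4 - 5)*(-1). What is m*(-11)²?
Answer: 121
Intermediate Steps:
m = 1 (m = -1*(-1) = 1)
m*(-11)² = 1*(-11)² = 1*121 = 121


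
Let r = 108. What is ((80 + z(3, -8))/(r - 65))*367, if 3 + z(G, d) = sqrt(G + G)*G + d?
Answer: 25323/43 + 1101*sqrt(6)/43 ≈ 651.63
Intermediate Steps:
z(G, d) = -3 + d + sqrt(2)*G**(3/2) (z(G, d) = -3 + (sqrt(G + G)*G + d) = -3 + (sqrt(2*G)*G + d) = -3 + ((sqrt(2)*sqrt(G))*G + d) = -3 + (sqrt(2)*G**(3/2) + d) = -3 + (d + sqrt(2)*G**(3/2)) = -3 + d + sqrt(2)*G**(3/2))
((80 + z(3, -8))/(r - 65))*367 = ((80 + (-3 - 8 + sqrt(2)*3**(3/2)))/(108 - 65))*367 = ((80 + (-3 - 8 + sqrt(2)*(3*sqrt(3))))/43)*367 = ((80 + (-3 - 8 + 3*sqrt(6)))*(1/43))*367 = ((80 + (-11 + 3*sqrt(6)))*(1/43))*367 = ((69 + 3*sqrt(6))*(1/43))*367 = (69/43 + 3*sqrt(6)/43)*367 = 25323/43 + 1101*sqrt(6)/43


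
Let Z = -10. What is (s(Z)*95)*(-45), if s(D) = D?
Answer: 42750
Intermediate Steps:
(s(Z)*95)*(-45) = -10*95*(-45) = -950*(-45) = 42750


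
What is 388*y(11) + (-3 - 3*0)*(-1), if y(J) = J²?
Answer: 46951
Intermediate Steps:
388*y(11) + (-3 - 3*0)*(-1) = 388*11² + (-3 - 3*0)*(-1) = 388*121 + (-3 + 0)*(-1) = 46948 - 3*(-1) = 46948 + 3 = 46951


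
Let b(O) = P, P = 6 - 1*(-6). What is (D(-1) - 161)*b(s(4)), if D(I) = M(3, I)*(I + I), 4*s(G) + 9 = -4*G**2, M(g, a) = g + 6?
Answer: -2148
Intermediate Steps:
M(g, a) = 6 + g
s(G) = -9/4 - G**2 (s(G) = -9/4 + (-4*G**2)/4 = -9/4 - G**2)
D(I) = 18*I (D(I) = (6 + 3)*(I + I) = 9*(2*I) = 18*I)
P = 12 (P = 6 + 6 = 12)
b(O) = 12
(D(-1) - 161)*b(s(4)) = (18*(-1) - 161)*12 = (-18 - 161)*12 = -179*12 = -2148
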